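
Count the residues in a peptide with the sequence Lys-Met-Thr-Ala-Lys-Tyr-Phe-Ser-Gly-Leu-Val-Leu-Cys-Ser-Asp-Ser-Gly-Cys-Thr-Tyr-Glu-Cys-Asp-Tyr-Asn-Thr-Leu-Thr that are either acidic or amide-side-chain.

Acidic: D, E. Amide-side-chain: N, Q.
Acidic residues here: Asp15, Glu21, Asp23 (3).
Amide-side-chain residues here: Asn25 (1).
The two groups share no amino acid, so total = 3 + 1 = 4.

4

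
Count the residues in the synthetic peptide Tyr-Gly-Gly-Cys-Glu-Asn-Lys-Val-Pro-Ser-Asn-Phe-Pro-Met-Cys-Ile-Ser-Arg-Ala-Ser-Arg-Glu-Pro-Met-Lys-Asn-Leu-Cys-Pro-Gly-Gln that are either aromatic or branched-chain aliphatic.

Aromatic: F, W, Y. Branched-chain aliphatic: I, L, V.
Aromatic residues here: Tyr1, Phe12 (2).
Branched-chain aliphatic residues here: Val8, Ile16, Leu27 (3).
The two groups share no amino acid, so total = 2 + 3 = 5.

5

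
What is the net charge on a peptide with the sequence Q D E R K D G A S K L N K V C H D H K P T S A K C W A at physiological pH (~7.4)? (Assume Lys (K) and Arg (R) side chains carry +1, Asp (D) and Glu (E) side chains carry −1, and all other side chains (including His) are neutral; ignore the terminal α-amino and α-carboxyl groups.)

+2

Positive (K, R): R4, K5, K10, K13, K19, K24 → +6.
Negative (D, E): D2, E3, D6, D17 → −4.
Net charge = (+6) + (−4) = +2.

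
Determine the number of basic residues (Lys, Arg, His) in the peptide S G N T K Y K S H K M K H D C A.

6

Matching residues: K5, K7, H9, K10, K12, H13.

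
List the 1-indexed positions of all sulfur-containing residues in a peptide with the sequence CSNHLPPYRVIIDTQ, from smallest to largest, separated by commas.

Only Cys (C) and Met (M) have a sulfur atom in the side chain.
Matching residues: C1.

1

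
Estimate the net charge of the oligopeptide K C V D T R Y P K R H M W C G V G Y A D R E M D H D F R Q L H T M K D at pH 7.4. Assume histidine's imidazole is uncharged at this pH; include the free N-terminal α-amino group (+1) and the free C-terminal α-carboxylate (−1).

At pH ~7.4 the Lys and Arg side chains are protonated (+1), the Asp and Glu side chains are deprotonated (−1), and with His taken as neutral all other side chains carry no charge.
Positive (K, R): K1, R6, K9, R10, R21, R28, K34 → +7.
Negative (D, E): D4, D20, E22, D24, D26, D35 → −6.
The N-terminus (+1) and C-terminus (−1) cancel.
Net charge = (+7) + (−6) = +1.

+1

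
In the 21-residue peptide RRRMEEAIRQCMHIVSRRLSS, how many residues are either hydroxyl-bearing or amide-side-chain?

Hydroxyl-bearing: S, T, Y. Amide-side-chain: N, Q.
Hydroxyl-bearing residues here: S16, S20, S21 (3).
Amide-side-chain residues here: Q10 (1).
The two groups share no amino acid, so total = 3 + 1 = 4.

4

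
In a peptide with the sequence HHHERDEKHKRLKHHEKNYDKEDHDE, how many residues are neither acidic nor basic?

3

Acidic: D, E. Basic: K, R, H. All other residues are neither.
Matching residues: L12, N18, Y19.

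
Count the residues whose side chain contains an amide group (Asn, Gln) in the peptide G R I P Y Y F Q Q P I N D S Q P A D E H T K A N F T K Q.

Matching residues: Q8, Q9, N12, Q15, N24, Q28.

6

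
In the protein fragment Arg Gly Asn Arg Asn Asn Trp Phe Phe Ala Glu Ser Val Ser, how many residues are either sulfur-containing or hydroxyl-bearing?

2

Sulfur-containing: C, M. Hydroxyl-bearing: S, T, Y.
Sulfur-containing residues here: none (0).
Hydroxyl-bearing residues here: Ser12, Ser14 (2).
The two groups share no amino acid, so total = 0 + 2 = 2.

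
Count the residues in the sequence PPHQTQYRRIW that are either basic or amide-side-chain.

5

Basic: H, K, R. Amide-side-chain: N, Q.
Basic residues here: H3, R8, R9 (3).
Amide-side-chain residues here: Q4, Q6 (2).
The two groups share no amino acid, so total = 3 + 2 = 5.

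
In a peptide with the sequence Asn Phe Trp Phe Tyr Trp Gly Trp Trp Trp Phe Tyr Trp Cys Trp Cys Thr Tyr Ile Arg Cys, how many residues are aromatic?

13

Phenylalanine (F), tryptophan (W), and tyrosine (Y) have aromatic ring side chains.
Matching residues: Phe2, Trp3, Phe4, Tyr5, Trp6, Trp8, Trp9, Trp10, Phe11, Tyr12, Trp13, Trp15, Tyr18.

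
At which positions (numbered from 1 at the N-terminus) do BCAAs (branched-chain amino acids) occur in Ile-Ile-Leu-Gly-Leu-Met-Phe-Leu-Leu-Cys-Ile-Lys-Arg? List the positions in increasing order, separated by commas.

1, 2, 3, 5, 8, 9, 11

V, L, and I make up the branched-chain aliphatic group.
Matching residues: Ile1, Ile2, Leu3, Leu5, Leu8, Leu9, Ile11.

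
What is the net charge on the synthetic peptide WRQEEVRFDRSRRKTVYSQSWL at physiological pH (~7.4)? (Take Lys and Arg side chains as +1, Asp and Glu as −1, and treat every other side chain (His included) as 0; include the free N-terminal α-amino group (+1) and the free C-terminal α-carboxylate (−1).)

Positive (K, R): R2, R7, R10, R12, R13, K14 → +6.
Negative (D, E): E4, E5, D9 → −3.
The N-terminus (+1) and C-terminus (−1) cancel.
Net charge = (+6) + (−3) = +3.

+3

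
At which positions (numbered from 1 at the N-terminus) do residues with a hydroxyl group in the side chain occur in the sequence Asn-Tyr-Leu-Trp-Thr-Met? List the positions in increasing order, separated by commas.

2, 5

The –OH-bearing residues are Ser, Thr (aliphatic alcohols), and Tyr (phenol).
Matching residues: Tyr2, Thr5.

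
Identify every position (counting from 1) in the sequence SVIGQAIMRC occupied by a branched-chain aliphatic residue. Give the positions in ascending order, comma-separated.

The BCAAs are Val, Leu, and Ile — aliphatic side chains with a branch point.
Matching residues: V2, I3, I7.

2, 3, 7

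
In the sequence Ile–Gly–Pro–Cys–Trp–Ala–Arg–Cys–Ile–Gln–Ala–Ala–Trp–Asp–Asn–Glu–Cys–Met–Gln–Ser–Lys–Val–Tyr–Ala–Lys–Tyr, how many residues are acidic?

2

The acidic residues are Asp (D) and Glu (E), whose side chains end in a carboxylate group.
Matching residues: Asp14, Glu16.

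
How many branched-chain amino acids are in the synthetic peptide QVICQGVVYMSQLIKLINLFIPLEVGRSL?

Valine (V), leucine (L), and isoleucine (I) are the branched-chain amino acids.
Matching residues: V2, I3, V7, V8, L13, I14, L16, I17, L19, I21, L23, V25, L29.

13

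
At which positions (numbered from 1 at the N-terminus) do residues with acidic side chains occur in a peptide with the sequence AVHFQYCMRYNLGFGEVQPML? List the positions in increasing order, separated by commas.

Only D (aspartate) and E (glutamate) carry a side-chain carboxylic acid.
Matching residues: E16.

16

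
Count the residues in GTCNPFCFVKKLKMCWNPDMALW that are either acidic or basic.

Acidic: D, E. Basic: H, K, R.
Acidic residues here: D19 (1).
Basic residues here: K10, K11, K13 (3).
The two groups share no amino acid, so total = 1 + 3 = 4.

4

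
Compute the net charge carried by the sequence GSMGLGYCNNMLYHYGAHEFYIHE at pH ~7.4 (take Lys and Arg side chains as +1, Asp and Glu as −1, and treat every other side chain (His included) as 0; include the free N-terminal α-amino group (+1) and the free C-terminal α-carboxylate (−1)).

Positive (K, R): none → +0.
Negative (D, E): E19, E24 → −2.
The N-terminus (+1) and C-terminus (−1) cancel.
Net charge = (+0) + (−2) = −2.

-2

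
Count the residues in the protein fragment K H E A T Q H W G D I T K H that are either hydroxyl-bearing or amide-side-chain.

3

Hydroxyl-bearing: S, T, Y. Amide-side-chain: N, Q.
Hydroxyl-bearing residues here: T5, T12 (2).
Amide-side-chain residues here: Q6 (1).
The two groups share no amino acid, so total = 2 + 1 = 3.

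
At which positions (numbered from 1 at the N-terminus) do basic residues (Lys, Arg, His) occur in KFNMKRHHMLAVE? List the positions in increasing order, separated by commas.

Matching residues: K1, K5, R6, H7, H8.

1, 5, 6, 7, 8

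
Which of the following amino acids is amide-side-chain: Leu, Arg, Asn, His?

Asn

Only N (asparagine) and Q (glutamine) carry a side-chain carboxamide.
Of the listed options, only Asn belongs to this group.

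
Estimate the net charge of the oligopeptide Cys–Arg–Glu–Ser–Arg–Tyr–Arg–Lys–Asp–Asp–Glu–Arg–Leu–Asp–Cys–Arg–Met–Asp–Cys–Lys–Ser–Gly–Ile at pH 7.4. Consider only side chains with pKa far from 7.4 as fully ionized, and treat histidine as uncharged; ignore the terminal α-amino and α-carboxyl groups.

+1

The side chains ionized at physiological pH are Lys/Arg (+1) and Asp/Glu (−1); with His treated as neutral, nothing else contributes.
Positive (K, R): Arg2, Arg5, Arg7, Lys8, Arg12, Arg16, Lys20 → +7.
Negative (D, E): Glu3, Asp9, Asp10, Glu11, Asp14, Asp18 → −6.
Net charge = (+7) + (−6) = +1.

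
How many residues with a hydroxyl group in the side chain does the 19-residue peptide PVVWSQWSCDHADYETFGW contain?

Serine (S), threonine (T), and tyrosine (Y) each carry a hydroxyl group on the side chain.
Matching residues: S5, S8, Y14, T16.

4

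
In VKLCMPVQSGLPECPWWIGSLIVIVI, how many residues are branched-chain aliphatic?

The BCAAs are Val, Leu, and Ile — aliphatic side chains with a branch point.
Matching residues: V1, L3, V7, L11, I18, L21, I22, V23, I24, V25, I26.

11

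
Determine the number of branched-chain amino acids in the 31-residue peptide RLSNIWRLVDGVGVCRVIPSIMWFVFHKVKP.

The BCAAs are Val, Leu, and Ile — aliphatic side chains with a branch point.
Matching residues: L2, I5, L8, V9, V12, V14, V17, I18, I21, V25, V29.

11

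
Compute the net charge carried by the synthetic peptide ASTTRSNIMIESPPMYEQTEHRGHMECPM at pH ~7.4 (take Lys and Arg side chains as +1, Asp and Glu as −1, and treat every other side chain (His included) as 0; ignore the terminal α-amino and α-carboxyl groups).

-2

Positive (K, R): R5, R22 → +2.
Negative (D, E): E11, E17, E20, E26 → −4.
Net charge = (+2) + (−4) = −2.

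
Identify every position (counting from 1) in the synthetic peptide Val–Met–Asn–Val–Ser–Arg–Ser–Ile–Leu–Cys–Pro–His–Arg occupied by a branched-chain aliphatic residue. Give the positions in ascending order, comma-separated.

Valine (V), leucine (L), and isoleucine (I) are the branched-chain amino acids.
Matching residues: Val1, Val4, Ile8, Leu9.

1, 4, 8, 9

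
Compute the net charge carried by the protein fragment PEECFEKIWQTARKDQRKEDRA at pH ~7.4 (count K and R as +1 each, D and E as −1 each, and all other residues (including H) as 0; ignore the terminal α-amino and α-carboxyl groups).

Positive (K, R): K7, R13, K14, R17, K18, R21 → +6.
Negative (D, E): E2, E3, E6, D15, E19, D20 → −6.
Net charge = (+6) + (−6) = 0.

0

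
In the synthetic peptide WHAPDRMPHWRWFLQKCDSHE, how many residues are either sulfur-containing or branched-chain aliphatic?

3

Sulfur-containing: C, M. Branched-chain aliphatic: I, L, V.
Sulfur-containing residues here: M7, C17 (2).
Branched-chain aliphatic residues here: L14 (1).
The two groups share no amino acid, so total = 2 + 1 = 3.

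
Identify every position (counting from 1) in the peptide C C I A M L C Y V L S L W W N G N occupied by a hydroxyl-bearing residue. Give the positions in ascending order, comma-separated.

Serine (S), threonine (T), and tyrosine (Y) each carry a hydroxyl group on the side chain.
Matching residues: Y8, S11.

8, 11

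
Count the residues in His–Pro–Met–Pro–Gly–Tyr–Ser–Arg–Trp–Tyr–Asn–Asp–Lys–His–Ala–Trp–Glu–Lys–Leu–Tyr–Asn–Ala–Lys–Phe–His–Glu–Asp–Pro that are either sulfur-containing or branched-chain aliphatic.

2

Sulfur-containing: C, M. Branched-chain aliphatic: I, L, V.
Sulfur-containing residues here: Met3 (1).
Branched-chain aliphatic residues here: Leu19 (1).
The two groups share no amino acid, so total = 1 + 1 = 2.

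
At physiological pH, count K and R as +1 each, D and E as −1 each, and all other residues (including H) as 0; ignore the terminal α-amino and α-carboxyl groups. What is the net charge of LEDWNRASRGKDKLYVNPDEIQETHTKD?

-2

Positive (K, R): R6, R9, K11, K13, K27 → +5.
Negative (D, E): E2, D3, D12, D19, E20, E23, D28 → −7.
Net charge = (+5) + (−7) = −2.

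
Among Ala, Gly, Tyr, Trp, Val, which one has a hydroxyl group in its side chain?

Tyr

S, T, and Y are the three residues with a side-chain hydroxyl.
Of the listed options, only Tyr belongs to this group.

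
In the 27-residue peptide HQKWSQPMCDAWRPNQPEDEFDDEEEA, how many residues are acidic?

9

Only D (aspartate) and E (glutamate) carry a side-chain carboxylic acid.
Matching residues: D10, E18, D19, E20, D22, D23, E24, E25, E26.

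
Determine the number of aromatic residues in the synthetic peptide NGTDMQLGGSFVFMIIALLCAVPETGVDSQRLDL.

F, W, and Y each carry an aromatic ring on the side chain.
Matching residues: F11, F13.

2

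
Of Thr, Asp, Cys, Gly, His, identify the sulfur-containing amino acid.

Cys

Cysteine (C, thiol) and methionine (M, thioether) are the two sulfur-containing amino acids.
Of the listed options, only Cys belongs to this group.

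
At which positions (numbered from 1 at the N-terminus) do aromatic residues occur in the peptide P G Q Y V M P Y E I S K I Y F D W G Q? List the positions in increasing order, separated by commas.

4, 8, 14, 15, 17

F, W, and Y each carry an aromatic ring on the side chain.
Matching residues: Y4, Y8, Y14, F15, W17.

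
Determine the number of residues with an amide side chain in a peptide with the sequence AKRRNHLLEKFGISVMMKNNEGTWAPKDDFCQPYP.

4

The amide-side-chain residues are Asn (N) and Gln (Q).
Matching residues: N5, N19, N20, Q32.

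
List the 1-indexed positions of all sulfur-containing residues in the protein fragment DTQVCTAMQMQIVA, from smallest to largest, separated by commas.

Only Cys (C) and Met (M) have a sulfur atom in the side chain.
Matching residues: C5, M8, M10.

5, 8, 10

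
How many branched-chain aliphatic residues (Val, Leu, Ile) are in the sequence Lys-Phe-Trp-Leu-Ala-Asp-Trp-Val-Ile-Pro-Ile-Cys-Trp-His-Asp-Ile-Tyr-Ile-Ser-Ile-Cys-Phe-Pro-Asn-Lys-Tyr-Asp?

Matching residues: Leu4, Val8, Ile9, Ile11, Ile16, Ile18, Ile20.

7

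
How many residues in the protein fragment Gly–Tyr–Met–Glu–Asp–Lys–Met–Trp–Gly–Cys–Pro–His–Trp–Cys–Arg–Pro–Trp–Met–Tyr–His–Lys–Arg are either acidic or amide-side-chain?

2

Acidic: D, E. Amide-side-chain: N, Q.
Acidic residues here: Glu4, Asp5 (2).
Amide-side-chain residues here: none (0).
The two groups share no amino acid, so total = 2 + 0 = 2.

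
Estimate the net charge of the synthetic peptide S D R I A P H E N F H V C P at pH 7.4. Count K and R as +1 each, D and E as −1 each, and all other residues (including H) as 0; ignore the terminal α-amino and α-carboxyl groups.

-1

Positive (K, R): R3 → +1.
Negative (D, E): D2, E8 → −2.
Net charge = (+1) + (−2) = −1.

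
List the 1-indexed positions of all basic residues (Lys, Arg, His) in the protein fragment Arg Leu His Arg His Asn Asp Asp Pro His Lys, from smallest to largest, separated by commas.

1, 3, 4, 5, 10, 11

Matching residues: Arg1, His3, Arg4, His5, His10, Lys11.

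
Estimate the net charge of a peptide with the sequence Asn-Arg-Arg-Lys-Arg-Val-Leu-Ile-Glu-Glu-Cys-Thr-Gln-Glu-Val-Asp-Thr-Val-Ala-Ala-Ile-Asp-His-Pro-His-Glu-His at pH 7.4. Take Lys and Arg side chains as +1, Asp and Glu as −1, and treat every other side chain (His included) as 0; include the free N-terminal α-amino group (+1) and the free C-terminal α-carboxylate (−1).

Positive (K, R): Arg2, Arg3, Lys4, Arg5 → +4.
Negative (D, E): Glu9, Glu10, Glu14, Asp16, Asp22, Glu26 → −6.
The N-terminus (+1) and C-terminus (−1) cancel.
Net charge = (+4) + (−6) = −2.

-2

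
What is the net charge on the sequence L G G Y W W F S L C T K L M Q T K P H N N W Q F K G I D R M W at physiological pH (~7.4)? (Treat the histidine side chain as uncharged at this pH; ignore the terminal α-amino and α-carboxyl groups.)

The side chains ionized at physiological pH are Lys/Arg (+1) and Asp/Glu (−1); with His treated as neutral, nothing else contributes.
Positive (K, R): K12, K17, K25, R29 → +4.
Negative (D, E): D28 → −1.
Net charge = (+4) + (−1) = +3.

+3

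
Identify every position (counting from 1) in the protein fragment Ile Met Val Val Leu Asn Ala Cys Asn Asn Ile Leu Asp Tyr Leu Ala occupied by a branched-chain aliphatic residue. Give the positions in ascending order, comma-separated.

Matching residues: Ile1, Val3, Val4, Leu5, Ile11, Leu12, Leu15.

1, 3, 4, 5, 11, 12, 15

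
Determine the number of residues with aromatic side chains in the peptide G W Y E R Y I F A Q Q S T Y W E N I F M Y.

8

F, W, and Y each carry an aromatic ring on the side chain.
Matching residues: W2, Y3, Y6, F8, Y14, W15, F19, Y21.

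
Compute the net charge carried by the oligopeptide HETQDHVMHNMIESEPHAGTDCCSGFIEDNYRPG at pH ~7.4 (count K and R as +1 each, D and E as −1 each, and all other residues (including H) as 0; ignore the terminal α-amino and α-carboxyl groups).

Positive (K, R): R32 → +1.
Negative (D, E): E2, D5, E13, E15, D21, E28, D29 → −7.
Net charge = (+1) + (−7) = −6.

-6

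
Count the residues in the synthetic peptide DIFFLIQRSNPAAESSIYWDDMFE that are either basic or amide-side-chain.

Basic: H, K, R. Amide-side-chain: N, Q.
Basic residues here: R8 (1).
Amide-side-chain residues here: Q7, N10 (2).
The two groups share no amino acid, so total = 1 + 2 = 3.

3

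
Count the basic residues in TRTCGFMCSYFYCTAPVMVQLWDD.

K, R, and H are the three residues with basic side chains (ε-amine, guanidinium, and imidazole respectively).
Matching residues: R2.

1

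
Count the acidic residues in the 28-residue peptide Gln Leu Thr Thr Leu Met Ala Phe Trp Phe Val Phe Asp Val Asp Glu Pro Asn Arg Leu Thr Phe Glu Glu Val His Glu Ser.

Only D (aspartate) and E (glutamate) carry a side-chain carboxylic acid.
Matching residues: Asp13, Asp15, Glu16, Glu23, Glu24, Glu27.

6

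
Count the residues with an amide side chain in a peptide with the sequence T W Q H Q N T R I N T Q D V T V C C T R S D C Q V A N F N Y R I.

8

Only N (asparagine) and Q (glutamine) carry a side-chain carboxamide.
Matching residues: Q3, Q5, N6, N10, Q12, Q24, N27, N29.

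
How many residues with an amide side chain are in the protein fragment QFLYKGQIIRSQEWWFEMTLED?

Asparagine (N) and glutamine (Q) have uncharged amide side chains.
Matching residues: Q1, Q7, Q12.

3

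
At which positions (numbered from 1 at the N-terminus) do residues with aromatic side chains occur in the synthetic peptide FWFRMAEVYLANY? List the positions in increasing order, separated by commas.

1, 2, 3, 9, 13

F, W, and Y each carry an aromatic ring on the side chain.
Matching residues: F1, W2, F3, Y9, Y13.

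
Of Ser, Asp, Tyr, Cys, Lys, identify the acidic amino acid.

Asp

The acidic residues are Asp (D) and Glu (E), whose side chains end in a carboxylate group.
Of the listed options, only Asp belongs to this group.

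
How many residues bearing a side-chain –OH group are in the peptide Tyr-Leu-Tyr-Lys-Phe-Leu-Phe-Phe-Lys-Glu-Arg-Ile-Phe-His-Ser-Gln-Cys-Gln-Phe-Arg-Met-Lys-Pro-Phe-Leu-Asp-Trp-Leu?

3

The –OH-bearing residues are Ser, Thr (aliphatic alcohols), and Tyr (phenol).
Matching residues: Tyr1, Tyr3, Ser15.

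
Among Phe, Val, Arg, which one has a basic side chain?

Arg

K, R, and H are the three residues with basic side chains (ε-amine, guanidinium, and imidazole respectively).
Of the listed options, only Arg belongs to this group.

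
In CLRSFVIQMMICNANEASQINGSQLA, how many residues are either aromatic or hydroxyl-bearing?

4

Aromatic: F, W, Y. Hydroxyl-bearing: S, T, Y.
Aromatic residues here: F5 (1).
Hydroxyl-bearing residues here: S4, S18, S23 (3).
(Y belongs to both groups, but none appear in this sequence.) Total = 1 + 3 = 4.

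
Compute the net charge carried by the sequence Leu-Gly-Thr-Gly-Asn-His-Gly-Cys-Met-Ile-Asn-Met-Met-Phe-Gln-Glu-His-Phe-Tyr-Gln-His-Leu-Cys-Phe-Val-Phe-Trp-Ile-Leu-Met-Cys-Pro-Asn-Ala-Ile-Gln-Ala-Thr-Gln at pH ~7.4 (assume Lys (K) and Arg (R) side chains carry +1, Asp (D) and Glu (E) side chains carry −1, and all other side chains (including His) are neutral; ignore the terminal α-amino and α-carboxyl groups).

-1

Positive (K, R): none → +0.
Negative (D, E): Glu16 → −1.
Net charge = (+0) + (−1) = −1.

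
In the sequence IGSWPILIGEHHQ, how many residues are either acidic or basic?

Acidic: D, E. Basic: H, K, R.
Acidic residues here: E10 (1).
Basic residues here: H11, H12 (2).
The two groups share no amino acid, so total = 1 + 2 = 3.

3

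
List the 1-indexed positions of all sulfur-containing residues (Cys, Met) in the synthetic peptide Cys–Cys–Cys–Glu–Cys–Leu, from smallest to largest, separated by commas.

1, 2, 3, 5

Matching residues: Cys1, Cys2, Cys3, Cys5.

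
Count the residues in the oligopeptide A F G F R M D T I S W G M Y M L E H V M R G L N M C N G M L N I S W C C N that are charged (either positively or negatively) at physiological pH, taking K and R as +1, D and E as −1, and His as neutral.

4

Charged side chains at pH ~7.4: K, R (positive); D, E (negative).
Matching residues: R5, D7, E17, R21.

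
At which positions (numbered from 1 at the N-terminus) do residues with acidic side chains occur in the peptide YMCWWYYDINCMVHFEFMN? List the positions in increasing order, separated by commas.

8, 16

Aspartate (D) and glutamate (E) have carboxylic-acid side chains and are the acidic amino acids.
Matching residues: D8, E16.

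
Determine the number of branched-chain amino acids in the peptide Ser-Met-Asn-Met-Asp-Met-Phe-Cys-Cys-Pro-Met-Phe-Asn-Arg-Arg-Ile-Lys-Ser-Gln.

Valine (V), leucine (L), and isoleucine (I) are the branched-chain amino acids.
Matching residues: Ile16.

1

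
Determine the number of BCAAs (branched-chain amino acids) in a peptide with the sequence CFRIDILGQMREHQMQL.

4

V, L, and I make up the branched-chain aliphatic group.
Matching residues: I4, I6, L7, L17.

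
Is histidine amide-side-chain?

Only N (asparagine) and Q (glutamine) carry a side-chain carboxamide.
Histidine is not in this group.

No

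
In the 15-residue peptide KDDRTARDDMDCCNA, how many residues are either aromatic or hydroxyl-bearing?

1

Aromatic: F, W, Y. Hydroxyl-bearing: S, T, Y.
Aromatic residues here: none (0).
Hydroxyl-bearing residues here: T5 (1).
(Y belongs to both groups, but none appear in this sequence.) Total = 0 + 1 = 1.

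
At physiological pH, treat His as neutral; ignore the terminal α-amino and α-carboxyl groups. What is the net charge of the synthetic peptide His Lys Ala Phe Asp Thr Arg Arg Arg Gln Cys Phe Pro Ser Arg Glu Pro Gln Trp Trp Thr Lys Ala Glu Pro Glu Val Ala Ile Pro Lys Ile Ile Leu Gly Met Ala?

+3

At pH ~7.4 the Lys and Arg side chains are protonated (+1), the Asp and Glu side chains are deprotonated (−1), and with His taken as neutral all other side chains carry no charge.
Positive (K, R): Lys2, Arg7, Arg8, Arg9, Arg15, Lys22, Lys31 → +7.
Negative (D, E): Asp5, Glu16, Glu24, Glu26 → −4.
Net charge = (+7) + (−4) = +3.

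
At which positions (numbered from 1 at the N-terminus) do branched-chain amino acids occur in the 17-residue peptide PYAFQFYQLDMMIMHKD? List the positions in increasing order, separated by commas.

9, 13

Valine (V), leucine (L), and isoleucine (I) are the branched-chain amino acids.
Matching residues: L9, I13.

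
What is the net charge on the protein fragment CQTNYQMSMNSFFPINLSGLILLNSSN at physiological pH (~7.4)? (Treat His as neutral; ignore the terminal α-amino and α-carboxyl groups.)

0

Near pH 7.4, K and R contribute +1 each, D and E contribute −1 each, and every other side chain (His included, as stated) is uncharged.
Positive (K, R): none → +0.
Negative (D, E): none → −0.
Net charge = (+0) + (−0) = 0.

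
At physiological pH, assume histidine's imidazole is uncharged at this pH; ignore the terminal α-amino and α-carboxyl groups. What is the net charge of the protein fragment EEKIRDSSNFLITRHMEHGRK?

The side chains ionized at physiological pH are Lys/Arg (+1) and Asp/Glu (−1); with His treated as neutral, nothing else contributes.
Positive (K, R): K3, R5, R14, R20, K21 → +5.
Negative (D, E): E1, E2, D6, E17 → −4.
Net charge = (+5) + (−4) = +1.

+1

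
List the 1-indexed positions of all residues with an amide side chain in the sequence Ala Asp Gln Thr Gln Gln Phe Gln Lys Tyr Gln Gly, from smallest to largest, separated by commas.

3, 5, 6, 8, 11

Only N (asparagine) and Q (glutamine) carry a side-chain carboxamide.
Matching residues: Gln3, Gln5, Gln6, Gln8, Gln11.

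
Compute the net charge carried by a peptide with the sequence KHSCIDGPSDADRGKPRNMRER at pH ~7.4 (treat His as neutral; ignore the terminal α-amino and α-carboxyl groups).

The side chains ionized at physiological pH are Lys/Arg (+1) and Asp/Glu (−1); with His treated as neutral, nothing else contributes.
Positive (K, R): K1, R13, K15, R17, R20, R22 → +6.
Negative (D, E): D6, D10, D12, E21 → −4.
Net charge = (+6) + (−4) = +2.

+2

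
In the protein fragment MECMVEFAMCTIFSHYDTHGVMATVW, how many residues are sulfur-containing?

6

The sulfur-bearing residues are cysteine (–SH) and methionine (–S–CH₃).
Matching residues: M1, C3, M4, M9, C10, M22.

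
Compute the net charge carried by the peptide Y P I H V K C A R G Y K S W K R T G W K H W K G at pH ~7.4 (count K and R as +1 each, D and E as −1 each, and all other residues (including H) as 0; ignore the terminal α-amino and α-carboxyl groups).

+7

Positive (K, R): K6, R9, K12, K15, R16, K20, K23 → +7.
Negative (D, E): none → −0.
Net charge = (+7) + (−0) = +7.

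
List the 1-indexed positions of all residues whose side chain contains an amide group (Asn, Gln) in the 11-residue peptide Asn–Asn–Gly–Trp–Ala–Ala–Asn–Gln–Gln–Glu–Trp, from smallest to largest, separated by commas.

Matching residues: Asn1, Asn2, Asn7, Gln8, Gln9.

1, 2, 7, 8, 9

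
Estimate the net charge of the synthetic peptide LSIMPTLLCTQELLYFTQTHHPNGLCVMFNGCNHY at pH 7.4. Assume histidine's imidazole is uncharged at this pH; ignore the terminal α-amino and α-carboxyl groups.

The side chains ionized at physiological pH are Lys/Arg (+1) and Asp/Glu (−1); with His treated as neutral, nothing else contributes.
Positive (K, R): none → +0.
Negative (D, E): E12 → −1.
Net charge = (+0) + (−1) = −1.

-1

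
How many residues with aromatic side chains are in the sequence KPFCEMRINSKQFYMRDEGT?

F, W, and Y each carry an aromatic ring on the side chain.
Matching residues: F3, F13, Y14.

3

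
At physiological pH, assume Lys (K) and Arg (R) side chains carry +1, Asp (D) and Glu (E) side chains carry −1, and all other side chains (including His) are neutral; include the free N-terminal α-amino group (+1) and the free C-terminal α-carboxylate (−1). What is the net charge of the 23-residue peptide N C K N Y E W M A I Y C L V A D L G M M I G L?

Positive (K, R): K3 → +1.
Negative (D, E): E6, D16 → −2.
The N-terminus (+1) and C-terminus (−1) cancel.
Net charge = (+1) + (−2) = −1.

-1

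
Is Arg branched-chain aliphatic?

No

The BCAAs are Val, Leu, and Ile — aliphatic side chains with a branch point.
Arginine is not in this group.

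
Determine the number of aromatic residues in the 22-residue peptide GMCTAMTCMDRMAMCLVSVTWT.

The aromatic amino acids are Phe (F, benzyl), Trp (W, indole), and Tyr (Y, phenol).
Matching residues: W21.

1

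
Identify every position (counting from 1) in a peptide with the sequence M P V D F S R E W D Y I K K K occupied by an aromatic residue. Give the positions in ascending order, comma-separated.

Phenylalanine (F), tryptophan (W), and tyrosine (Y) have aromatic ring side chains.
Matching residues: F5, W9, Y11.

5, 9, 11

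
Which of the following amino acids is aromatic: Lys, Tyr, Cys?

Tyr

F, W, and Y each carry an aromatic ring on the side chain.
Of the listed options, only Tyr belongs to this group.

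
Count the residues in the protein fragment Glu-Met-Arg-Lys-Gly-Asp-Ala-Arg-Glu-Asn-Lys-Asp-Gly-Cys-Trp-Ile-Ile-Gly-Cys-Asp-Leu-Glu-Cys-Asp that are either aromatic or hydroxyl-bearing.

Aromatic: F, W, Y. Hydroxyl-bearing: S, T, Y.
Aromatic residues here: Trp15 (1).
Hydroxyl-bearing residues here: none (0).
(Y belongs to both groups, but none appear in this sequence.) Total = 1 + 0 = 1.

1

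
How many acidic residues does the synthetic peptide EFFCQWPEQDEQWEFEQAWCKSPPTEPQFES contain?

8

Aspartate (D) and glutamate (E) have carboxylic-acid side chains and are the acidic amino acids.
Matching residues: E1, E8, D10, E11, E14, E16, E26, E30.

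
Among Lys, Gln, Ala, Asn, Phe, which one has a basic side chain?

The basic amino acids are Lys (K), Arg (R), and His (H).
Of the listed options, only Lys belongs to this group.

Lys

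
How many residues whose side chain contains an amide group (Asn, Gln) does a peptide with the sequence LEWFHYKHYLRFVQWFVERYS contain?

Matching residues: Q14.

1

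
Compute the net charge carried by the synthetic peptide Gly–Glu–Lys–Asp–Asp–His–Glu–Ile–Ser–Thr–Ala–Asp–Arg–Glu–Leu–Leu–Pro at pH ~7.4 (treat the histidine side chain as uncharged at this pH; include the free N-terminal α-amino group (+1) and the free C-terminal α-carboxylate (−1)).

-4

Near pH 7.4, K and R contribute +1 each, D and E contribute −1 each, and every other side chain (His included, as stated) is uncharged.
Positive (K, R): Lys3, Arg13 → +2.
Negative (D, E): Glu2, Asp4, Asp5, Glu7, Asp12, Glu14 → −6.
The N-terminus (+1) and C-terminus (−1) cancel.
Net charge = (+2) + (−6) = −4.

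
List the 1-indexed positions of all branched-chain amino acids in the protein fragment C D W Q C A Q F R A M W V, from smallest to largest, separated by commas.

13

Valine (V), leucine (L), and isoleucine (I) are the branched-chain amino acids.
Matching residues: V13.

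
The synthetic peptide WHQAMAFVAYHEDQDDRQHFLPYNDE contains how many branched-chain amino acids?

The BCAAs are Val, Leu, and Ile — aliphatic side chains with a branch point.
Matching residues: V8, L21.

2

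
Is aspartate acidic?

The acidic residues are Asp (D) and Glu (E), whose side chains end in a carboxylate group.
Aspartate is in this group.

Yes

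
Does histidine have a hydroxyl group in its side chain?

No

S, T, and Y are the three residues with a side-chain hydroxyl.
Histidine is not in this group.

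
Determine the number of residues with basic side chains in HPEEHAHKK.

Lysine (K), arginine (R), and histidine (H) have basic, nitrogen-containing side chains.
Matching residues: H1, H5, H7, K8, K9.

5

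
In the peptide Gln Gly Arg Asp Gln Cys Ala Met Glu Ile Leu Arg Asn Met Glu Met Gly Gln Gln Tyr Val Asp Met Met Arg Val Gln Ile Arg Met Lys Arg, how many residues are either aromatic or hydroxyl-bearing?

Aromatic: F, W, Y. Hydroxyl-bearing: S, T, Y.
Aromatic residues here: Tyr20 (1).
Hydroxyl-bearing residues here: Tyr20 (1).
Y is in both groups, so the 1 Y residue must not be double-counted.
Total = 1 + 1 − 1 = 1.

1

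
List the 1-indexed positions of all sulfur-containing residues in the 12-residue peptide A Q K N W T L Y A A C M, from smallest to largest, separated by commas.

11, 12

Cysteine (C, thiol) and methionine (M, thioether) are the two sulfur-containing amino acids.
Matching residues: C11, M12.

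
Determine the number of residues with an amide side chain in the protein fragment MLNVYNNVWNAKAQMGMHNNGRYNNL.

9

Asparagine (N) and glutamine (Q) have uncharged amide side chains.
Matching residues: N3, N6, N7, N10, Q14, N19, N20, N24, N25.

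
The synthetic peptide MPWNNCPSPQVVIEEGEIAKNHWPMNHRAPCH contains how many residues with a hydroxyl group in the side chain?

S, T, and Y are the three residues with a side-chain hydroxyl.
Matching residues: S8.

1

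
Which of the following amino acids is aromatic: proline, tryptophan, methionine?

tryptophan

Phenylalanine (F), tryptophan (W), and tyrosine (Y) have aromatic ring side chains.
Of the listed options, only tryptophan belongs to this group.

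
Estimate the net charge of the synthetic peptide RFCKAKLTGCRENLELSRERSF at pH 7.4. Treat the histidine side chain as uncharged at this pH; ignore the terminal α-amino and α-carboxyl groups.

+3

Near pH 7.4, K and R contribute +1 each, D and E contribute −1 each, and every other side chain (His included, as stated) is uncharged.
Positive (K, R): R1, K4, K6, R11, R18, R20 → +6.
Negative (D, E): E12, E15, E19 → −3.
Net charge = (+6) + (−3) = +3.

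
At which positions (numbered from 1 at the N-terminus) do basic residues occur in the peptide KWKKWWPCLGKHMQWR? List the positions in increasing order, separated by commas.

K, R, and H are the three residues with basic side chains (ε-amine, guanidinium, and imidazole respectively).
Matching residues: K1, K3, K4, K11, H12, R16.

1, 3, 4, 11, 12, 16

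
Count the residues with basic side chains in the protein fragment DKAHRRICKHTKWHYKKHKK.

13

The basic amino acids are Lys (K), Arg (R), and His (H).
Matching residues: K2, H4, R5, R6, K9, H10, K12, H14, K16, K17, H18, K19, K20.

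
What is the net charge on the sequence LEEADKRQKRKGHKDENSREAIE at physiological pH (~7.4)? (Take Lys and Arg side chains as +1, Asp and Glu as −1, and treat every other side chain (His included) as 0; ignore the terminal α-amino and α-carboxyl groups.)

Positive (K, R): K6, R7, K9, R10, K11, K14, R19 → +7.
Negative (D, E): E2, E3, D5, D15, E16, E20, E23 → −7.
Net charge = (+7) + (−7) = 0.

0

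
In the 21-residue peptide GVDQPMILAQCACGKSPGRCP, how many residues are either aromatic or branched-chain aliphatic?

3

Aromatic: F, W, Y. Branched-chain aliphatic: I, L, V.
Aromatic residues here: none (0).
Branched-chain aliphatic residues here: V2, I7, L8 (3).
The two groups share no amino acid, so total = 0 + 3 = 3.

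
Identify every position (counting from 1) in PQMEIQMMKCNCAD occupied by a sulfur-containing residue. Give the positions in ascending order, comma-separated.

Cysteine (C, thiol) and methionine (M, thioether) are the two sulfur-containing amino acids.
Matching residues: M3, M7, M8, C10, C12.

3, 7, 8, 10, 12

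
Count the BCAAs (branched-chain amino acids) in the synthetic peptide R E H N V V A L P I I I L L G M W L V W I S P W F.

11

The BCAAs are Val, Leu, and Ile — aliphatic side chains with a branch point.
Matching residues: V5, V6, L8, I10, I11, I12, L13, L14, L18, V19, I21.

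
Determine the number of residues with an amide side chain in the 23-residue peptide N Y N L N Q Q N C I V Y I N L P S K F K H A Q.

8

The amide-side-chain residues are Asn (N) and Gln (Q).
Matching residues: N1, N3, N5, Q6, Q7, N8, N14, Q23.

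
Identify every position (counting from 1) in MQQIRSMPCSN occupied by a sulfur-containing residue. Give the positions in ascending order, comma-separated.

Cysteine (C, thiol) and methionine (M, thioether) are the two sulfur-containing amino acids.
Matching residues: M1, M7, C9.

1, 7, 9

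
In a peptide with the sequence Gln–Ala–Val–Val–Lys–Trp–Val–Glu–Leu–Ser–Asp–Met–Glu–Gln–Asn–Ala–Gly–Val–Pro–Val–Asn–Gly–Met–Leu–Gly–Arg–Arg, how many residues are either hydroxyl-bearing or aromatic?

2

Hydroxyl-bearing: S, T, Y. Aromatic: F, W, Y.
Hydroxyl-bearing residues here: Ser10 (1).
Aromatic residues here: Trp6 (1).
(Y belongs to both groups, but none appear in this sequence.) Total = 1 + 1 = 2.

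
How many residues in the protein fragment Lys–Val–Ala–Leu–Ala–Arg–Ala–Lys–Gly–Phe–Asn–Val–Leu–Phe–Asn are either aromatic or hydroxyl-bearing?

Aromatic: F, W, Y. Hydroxyl-bearing: S, T, Y.
Aromatic residues here: Phe10, Phe14 (2).
Hydroxyl-bearing residues here: none (0).
(Y belongs to both groups, but none appear in this sequence.) Total = 2 + 0 = 2.

2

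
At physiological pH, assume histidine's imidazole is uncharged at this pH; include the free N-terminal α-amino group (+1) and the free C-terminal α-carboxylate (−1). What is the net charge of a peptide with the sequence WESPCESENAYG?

At pH ~7.4 the Lys and Arg side chains are protonated (+1), the Asp and Glu side chains are deprotonated (−1), and with His taken as neutral all other side chains carry no charge.
Positive (K, R): none → +0.
Negative (D, E): E2, E6, E8 → −3.
The N-terminus (+1) and C-terminus (−1) cancel.
Net charge = (+0) + (−3) = −3.

-3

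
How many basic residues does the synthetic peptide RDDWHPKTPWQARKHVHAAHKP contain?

9

The basic amino acids are Lys (K), Arg (R), and His (H).
Matching residues: R1, H5, K7, R13, K14, H15, H17, H20, K21.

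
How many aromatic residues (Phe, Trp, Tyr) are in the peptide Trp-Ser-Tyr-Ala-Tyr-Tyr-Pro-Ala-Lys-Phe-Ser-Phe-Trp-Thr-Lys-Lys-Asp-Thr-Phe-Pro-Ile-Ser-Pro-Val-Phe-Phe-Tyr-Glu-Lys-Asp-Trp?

12

Matching residues: Trp1, Tyr3, Tyr5, Tyr6, Phe10, Phe12, Trp13, Phe19, Phe25, Phe26, Tyr27, Trp31.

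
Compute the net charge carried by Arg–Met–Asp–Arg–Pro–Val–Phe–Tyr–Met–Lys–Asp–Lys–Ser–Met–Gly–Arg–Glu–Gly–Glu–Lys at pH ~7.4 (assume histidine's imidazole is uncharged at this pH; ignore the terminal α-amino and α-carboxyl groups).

+2

At pH ~7.4 the Lys and Arg side chains are protonated (+1), the Asp and Glu side chains are deprotonated (−1), and with His taken as neutral all other side chains carry no charge.
Positive (K, R): Arg1, Arg4, Lys10, Lys12, Arg16, Lys20 → +6.
Negative (D, E): Asp3, Asp11, Glu17, Glu19 → −4.
Net charge = (+6) + (−4) = +2.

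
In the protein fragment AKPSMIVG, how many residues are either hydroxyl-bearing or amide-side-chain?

1

Hydroxyl-bearing: S, T, Y. Amide-side-chain: N, Q.
Hydroxyl-bearing residues here: S4 (1).
Amide-side-chain residues here: none (0).
The two groups share no amino acid, so total = 1 + 0 = 1.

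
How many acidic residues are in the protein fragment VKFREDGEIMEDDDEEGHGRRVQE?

10

The acidic residues are Asp (D) and Glu (E), whose side chains end in a carboxylate group.
Matching residues: E5, D6, E8, E11, D12, D13, D14, E15, E16, E24.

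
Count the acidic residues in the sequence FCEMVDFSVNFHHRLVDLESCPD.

5

Aspartate (D) and glutamate (E) have carboxylic-acid side chains and are the acidic amino acids.
Matching residues: E3, D6, D17, E19, D23.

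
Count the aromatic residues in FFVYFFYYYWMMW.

10

Phenylalanine (F), tryptophan (W), and tyrosine (Y) have aromatic ring side chains.
Matching residues: F1, F2, Y4, F5, F6, Y7, Y8, Y9, W10, W13.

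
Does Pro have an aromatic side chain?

No

The aromatic amino acids are Phe (F, benzyl), Trp (W, indole), and Tyr (Y, phenol).
Proline is not in this group.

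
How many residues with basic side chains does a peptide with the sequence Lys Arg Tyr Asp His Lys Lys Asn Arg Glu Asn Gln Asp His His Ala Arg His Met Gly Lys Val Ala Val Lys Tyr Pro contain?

The basic amino acids are Lys (K), Arg (R), and His (H).
Matching residues: Lys1, Arg2, His5, Lys6, Lys7, Arg9, His14, His15, Arg17, His18, Lys21, Lys25.

12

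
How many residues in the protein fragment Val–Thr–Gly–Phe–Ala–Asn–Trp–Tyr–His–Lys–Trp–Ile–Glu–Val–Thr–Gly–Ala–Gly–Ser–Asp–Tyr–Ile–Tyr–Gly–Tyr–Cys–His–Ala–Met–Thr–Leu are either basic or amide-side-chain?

4

Basic: H, K, R. Amide-side-chain: N, Q.
Basic residues here: His9, Lys10, His27 (3).
Amide-side-chain residues here: Asn6 (1).
The two groups share no amino acid, so total = 3 + 1 = 4.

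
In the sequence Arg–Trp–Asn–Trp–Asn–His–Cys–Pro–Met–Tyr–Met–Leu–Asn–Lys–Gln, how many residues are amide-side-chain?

Asparagine (N) and glutamine (Q) have uncharged amide side chains.
Matching residues: Asn3, Asn5, Asn13, Gln15.

4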